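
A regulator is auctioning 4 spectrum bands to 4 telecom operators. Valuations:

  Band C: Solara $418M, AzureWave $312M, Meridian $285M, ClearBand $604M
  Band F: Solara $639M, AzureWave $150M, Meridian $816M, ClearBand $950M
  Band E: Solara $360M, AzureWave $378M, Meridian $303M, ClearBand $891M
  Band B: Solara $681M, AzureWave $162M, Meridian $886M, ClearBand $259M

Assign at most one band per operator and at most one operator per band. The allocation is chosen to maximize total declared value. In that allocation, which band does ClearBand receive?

ClearBand receives Band E.

Optimal: Solara→Band F ($639M), AzureWave→Band C ($312M), Meridian→Band B ($886M), ClearBand→Band E ($891M) — total 639+312+886+891 = $2728M.
Column-greedy (each band in turn goes to its best remaining operator) gives $2479M, worse by 249.
Swapping Solara↔AzureWave (Solara→Band C $418M, AzureWave→Band F $150M) loses 383.
ClearBand's own top band is Band F ($950M), but forcing ClearBand→Band F and reassigning the rest optimally gives only $2632M — worse by 96.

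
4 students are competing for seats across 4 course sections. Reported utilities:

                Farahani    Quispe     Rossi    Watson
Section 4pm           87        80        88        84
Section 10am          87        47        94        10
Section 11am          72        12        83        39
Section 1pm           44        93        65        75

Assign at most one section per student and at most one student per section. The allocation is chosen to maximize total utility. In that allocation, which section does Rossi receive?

Rossi receives Section 11am.

Optimal: Farahani→Section 10am (87 points), Quispe→Section 1pm (93 points), Rossi→Section 11am (83 points), Watson→Section 4pm (84 points) — total 87+93+83+84 = 347 points.
Max-entry greedy (repeatedly take the single best remaining cell) gives 313 points, worse by 34.
Next-best assignment: Farahani→Section 11am, Quispe→Section 1pm, Rossi→Section 10am, Watson→Section 4pm = 343 points.
Rossi's own top section is Section 10am (94 points), but forcing Rossi→Section 10am and reassigning the rest optimally gives only 343 points — worse by 4.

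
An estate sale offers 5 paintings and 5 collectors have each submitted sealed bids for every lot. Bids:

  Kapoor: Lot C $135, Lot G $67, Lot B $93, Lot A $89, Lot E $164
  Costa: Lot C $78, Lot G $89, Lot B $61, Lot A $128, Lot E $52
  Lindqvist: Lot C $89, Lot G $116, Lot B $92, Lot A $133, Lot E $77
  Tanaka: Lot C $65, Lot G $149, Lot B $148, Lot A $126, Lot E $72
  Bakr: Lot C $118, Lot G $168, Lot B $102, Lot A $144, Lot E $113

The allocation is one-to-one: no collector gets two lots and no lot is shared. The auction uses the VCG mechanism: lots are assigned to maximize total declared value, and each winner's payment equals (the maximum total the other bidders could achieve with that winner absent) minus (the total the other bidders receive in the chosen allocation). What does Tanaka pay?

Tanaka pays $3.

Efficient allocation: Kapoor→Lot E ($164), Costa→Lot A ($128), Lindqvist→Lot C ($89), Tanaka→Lot B ($148), Bakr→Lot G ($168); total welfare W = $697.
Tanaka receives Lot B at value $148, so the others get W − 148 = $549.
Without Tanaka: best allocation of the remaining 4 bidders over all 5 lots is Kapoor→Lot E ($164), Costa→Lot A ($128), Lindqvist→Lot B ($92), Bakr→Lot G ($168), total $552.
VCG payment = (others' best without Tanaka) − (others' welfare with Tanaka) = 552 − 549 = $3.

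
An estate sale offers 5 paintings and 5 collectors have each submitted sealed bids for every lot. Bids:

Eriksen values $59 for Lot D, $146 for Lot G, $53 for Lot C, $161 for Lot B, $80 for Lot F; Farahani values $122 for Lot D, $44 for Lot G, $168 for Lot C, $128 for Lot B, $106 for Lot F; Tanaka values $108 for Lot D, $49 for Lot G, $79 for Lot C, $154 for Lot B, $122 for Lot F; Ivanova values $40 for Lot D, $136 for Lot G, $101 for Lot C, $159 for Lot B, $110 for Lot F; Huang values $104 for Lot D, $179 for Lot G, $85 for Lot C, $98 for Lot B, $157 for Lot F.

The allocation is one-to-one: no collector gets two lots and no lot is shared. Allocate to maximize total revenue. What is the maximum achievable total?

Optimal: Eriksen→Lot G ($146), Farahani→Lot C ($168), Tanaka→Lot D ($108), Ivanova→Lot B ($159), Huang→Lot F ($157) — total 146+168+108+159+157 = $738.
Next-best assignment: Eriksen→Lot B, Farahani→Lot C, Tanaka→Lot D, Ivanova→Lot G, Huang→Lot F = $730.
Checked against all permutations: $738 is optimal.

Maximum total: $738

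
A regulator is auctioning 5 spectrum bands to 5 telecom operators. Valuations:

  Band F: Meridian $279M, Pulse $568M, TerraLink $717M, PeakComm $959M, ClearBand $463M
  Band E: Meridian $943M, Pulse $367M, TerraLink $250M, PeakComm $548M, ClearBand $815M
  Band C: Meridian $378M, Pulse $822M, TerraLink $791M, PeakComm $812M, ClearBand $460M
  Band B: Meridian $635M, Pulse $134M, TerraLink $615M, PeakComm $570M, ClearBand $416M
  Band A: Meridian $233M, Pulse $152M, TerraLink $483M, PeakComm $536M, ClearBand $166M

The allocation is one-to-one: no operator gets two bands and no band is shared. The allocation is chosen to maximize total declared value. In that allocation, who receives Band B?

Meridian receives Band B.

Optimal: Meridian→Band B ($635M), Pulse→Band C ($822M), TerraLink→Band A ($483M), PeakComm→Band F ($959M), ClearBand→Band E ($815M) — total 635+822+483+959+815 = $3714M.
Row-greedy (each operator in turn takes its best remaining band) gives $3218M, worse by 496.
Next-best assignment: Meridian→Band E, Pulse→Band C, TerraLink→Band A, PeakComm→Band F, ClearBand→Band B = $3623M.
Meridian's own top band is Band E ($943M), but forcing Meridian→Band E and reassigning the rest optimally gives only $3623M — worse by 91.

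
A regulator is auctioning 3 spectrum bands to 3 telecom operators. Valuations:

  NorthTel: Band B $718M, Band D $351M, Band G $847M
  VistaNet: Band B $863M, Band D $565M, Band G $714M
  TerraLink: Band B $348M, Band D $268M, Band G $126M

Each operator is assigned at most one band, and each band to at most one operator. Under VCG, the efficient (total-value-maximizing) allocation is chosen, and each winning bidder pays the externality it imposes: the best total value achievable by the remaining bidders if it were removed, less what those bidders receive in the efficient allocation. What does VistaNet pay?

VistaNet pays $80M.

Efficient allocation: NorthTel→Band G ($847M), VistaNet→Band B ($863M), TerraLink→Band D ($268M); total welfare W = $1978M.
VistaNet receives Band B at value $863M, so the others get W − 863 = $1115M.
Without VistaNet: best allocation of the remaining 2 bidders over all 3 bands is NorthTel→Band G ($847M), TerraLink→Band B ($348M), total $1195M.
VCG payment = (others' best without VistaNet) − (others' welfare with VistaNet) = 1195 − 1115 = $80M.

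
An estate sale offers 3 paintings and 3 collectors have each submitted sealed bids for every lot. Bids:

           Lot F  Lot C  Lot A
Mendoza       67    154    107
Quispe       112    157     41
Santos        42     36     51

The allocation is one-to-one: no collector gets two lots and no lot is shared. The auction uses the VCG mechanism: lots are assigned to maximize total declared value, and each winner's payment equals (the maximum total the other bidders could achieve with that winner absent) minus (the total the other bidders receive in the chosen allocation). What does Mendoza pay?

Efficient allocation: Mendoza→Lot C ($154), Quispe→Lot F ($112), Santos→Lot A ($51); total welfare W = $317.
Mendoza receives Lot C at value $154, so the others get W − 154 = $163.
Without Mendoza: best allocation of the remaining 2 bidders over all 3 lots is Quispe→Lot C ($157), Santos→Lot A ($51), total $208.
VCG payment = (others' best without Mendoza) − (others' welfare with Mendoza) = 208 − 163 = $45.

Mendoza pays $45.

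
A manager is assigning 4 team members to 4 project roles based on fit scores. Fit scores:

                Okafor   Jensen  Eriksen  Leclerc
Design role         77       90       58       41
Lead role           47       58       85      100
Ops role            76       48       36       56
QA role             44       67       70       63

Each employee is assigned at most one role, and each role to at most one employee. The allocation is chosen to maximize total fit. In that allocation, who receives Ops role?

This is the linear assignment problem.
Optimal: Okafor→Ops role (76 pts), Jensen→Design role (90 pts), Eriksen→QA role (70 pts), Leclerc→Lead role (100 pts) — total 76+90+70+100 = 336 pts.
Row-greedy (each employee in turn takes its best remaining role) gives 285 pts, worse by 51.
Okafor's own top role is Design role (77 pts), but forcing Okafor→Design role and reassigning the rest optimally gives only 295 pts — worse by 41.

Okafor receives Ops role.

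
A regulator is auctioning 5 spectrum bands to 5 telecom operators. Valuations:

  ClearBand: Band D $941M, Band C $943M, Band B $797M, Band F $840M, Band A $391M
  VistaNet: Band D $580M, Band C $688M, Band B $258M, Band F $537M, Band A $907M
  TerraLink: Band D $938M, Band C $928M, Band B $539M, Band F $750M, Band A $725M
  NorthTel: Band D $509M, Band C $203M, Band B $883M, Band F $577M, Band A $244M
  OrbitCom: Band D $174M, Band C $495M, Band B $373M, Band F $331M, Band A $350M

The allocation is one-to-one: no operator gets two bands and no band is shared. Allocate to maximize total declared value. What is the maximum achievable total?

Optimal: ClearBand→Band F ($840M), VistaNet→Band A ($907M), TerraLink→Band D ($938M), NorthTel→Band B ($883M), OrbitCom→Band C ($495M) — total 840+907+938+883+495 = $4063M.
Row-greedy (each operator in turn takes its best remaining band) gives $4002M, worse by 61.

Max total: $4063M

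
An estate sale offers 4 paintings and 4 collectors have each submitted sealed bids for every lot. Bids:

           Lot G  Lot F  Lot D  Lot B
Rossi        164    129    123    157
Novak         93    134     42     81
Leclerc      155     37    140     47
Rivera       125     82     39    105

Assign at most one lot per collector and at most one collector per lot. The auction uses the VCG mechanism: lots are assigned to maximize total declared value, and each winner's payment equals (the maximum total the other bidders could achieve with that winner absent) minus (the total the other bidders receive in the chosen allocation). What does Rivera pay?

Efficient allocation: Rossi→Lot B ($157), Novak→Lot F ($134), Leclerc→Lot D ($140), Rivera→Lot G ($125); total welfare W = $556.
Rivera receives Lot G at value $125, so the others get W − 125 = $431.
Without Rivera: best allocation of the remaining 3 bidders over all 4 lots is Rossi→Lot B ($157), Novak→Lot F ($134), Leclerc→Lot G ($155), total $446.
VCG payment = (others' best without Rivera) − (others' welfare with Rivera) = 446 − 431 = $15.

Rivera pays $15.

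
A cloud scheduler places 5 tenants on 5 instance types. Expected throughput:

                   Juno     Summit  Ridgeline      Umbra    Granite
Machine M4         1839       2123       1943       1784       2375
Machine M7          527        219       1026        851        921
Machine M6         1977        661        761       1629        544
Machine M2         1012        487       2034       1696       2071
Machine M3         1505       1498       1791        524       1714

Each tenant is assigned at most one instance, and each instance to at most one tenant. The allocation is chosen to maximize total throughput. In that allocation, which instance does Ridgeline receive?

Ridgeline receives Machine M3.

Treat this as an assignment problem: match each tenant to one instance.
Optimal: Juno→Machine M6 (1977 ops/s), Summit→Machine M4 (2123 ops/s), Ridgeline→Machine M3 (1791 ops/s), Umbra→Machine M7 (851 ops/s), Granite→Machine M2 (2071 ops/s) — total 1977+2123+1791+851+2071 = 8813 ops/s.
Column-greedy (each instance in turn goes to its best remaining tenant) gives 8572 ops/s, worse by 241.
Ridgeline's own top instance is Machine M2 (2034 ops/s), but forcing Ridgeline→Machine M2 and reassigning the rest optimally gives only 8735 ops/s — worse by 78.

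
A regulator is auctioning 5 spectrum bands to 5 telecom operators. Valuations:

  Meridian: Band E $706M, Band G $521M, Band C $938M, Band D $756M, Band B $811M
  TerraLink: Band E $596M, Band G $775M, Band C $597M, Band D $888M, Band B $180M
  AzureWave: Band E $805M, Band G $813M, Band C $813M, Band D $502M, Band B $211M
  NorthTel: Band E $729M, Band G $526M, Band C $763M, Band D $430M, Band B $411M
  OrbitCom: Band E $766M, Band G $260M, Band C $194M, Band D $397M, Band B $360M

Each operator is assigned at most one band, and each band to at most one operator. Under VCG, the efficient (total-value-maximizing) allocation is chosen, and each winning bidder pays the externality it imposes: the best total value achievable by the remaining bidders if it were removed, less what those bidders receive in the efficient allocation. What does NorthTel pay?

Efficient allocation: Meridian→Band B ($811M), TerraLink→Band D ($888M), AzureWave→Band G ($813M), NorthTel→Band C ($763M), OrbitCom→Band E ($766M); total welfare W = $4041M.
NorthTel receives Band C at value $763M, so the others get W − 763 = $3278M.
Without NorthTel: best allocation of the remaining 4 bidders over all 5 bands is Meridian→Band C ($938M), TerraLink→Band D ($888M), AzureWave→Band G ($813M), OrbitCom→Band E ($766M), total $3405M.
VCG payment = (others' best without NorthTel) − (others' welfare with NorthTel) = 3405 − 3278 = $127M.

NorthTel pays $127M.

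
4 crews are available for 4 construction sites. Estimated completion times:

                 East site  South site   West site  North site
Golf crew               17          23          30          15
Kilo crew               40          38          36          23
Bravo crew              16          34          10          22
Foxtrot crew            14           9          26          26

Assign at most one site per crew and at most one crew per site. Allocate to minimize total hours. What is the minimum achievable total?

Optimal: Golf crew→East site (17 hours), Kilo crew→North site (23 hours), Bravo crew→West site (10 hours), Foxtrot crew→South site (9 hours) — total 17+23+10+9 = 59 hours.
Min-entry greedy (repeatedly take the single cheapest remaining cell) gives 74 hours, worse by 15.
Next-best assignment: Golf crew→South site, Kilo crew→North site, Bravo crew→West site, Foxtrot crew→East site = 70 hours.
Swapping Foxtrot crew↔Kilo crew (Foxtrot crew→North site 26 hours, Kilo crew→South site 38 hours) adds 32.
No other one-to-one assignment undercuts 59 hours.

Minimum total: 59 hours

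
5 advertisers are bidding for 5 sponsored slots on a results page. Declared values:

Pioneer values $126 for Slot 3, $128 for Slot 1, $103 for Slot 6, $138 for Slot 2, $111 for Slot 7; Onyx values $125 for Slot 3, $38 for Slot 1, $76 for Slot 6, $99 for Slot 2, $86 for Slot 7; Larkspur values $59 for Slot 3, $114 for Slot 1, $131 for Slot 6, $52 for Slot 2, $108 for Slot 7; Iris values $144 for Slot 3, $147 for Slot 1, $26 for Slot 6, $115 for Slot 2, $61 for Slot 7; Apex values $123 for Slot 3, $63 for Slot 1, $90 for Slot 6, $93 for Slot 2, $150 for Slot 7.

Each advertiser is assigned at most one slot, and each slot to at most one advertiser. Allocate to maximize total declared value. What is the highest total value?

This is the linear assignment problem.
Optimal: Pioneer→Slot 2 ($138), Onyx→Slot 3 ($125), Larkspur→Slot 6 ($131), Iris→Slot 1 ($147), Apex→Slot 7 ($150) — total 138+125+131+147+150 = $691.
Column-greedy (each slot in turn goes to its best remaining advertiser) gives $652, worse by 39.
Swapping Iris↔Apex (Iris→Slot 7 $61, Apex→Slot 1 $63) loses 173.
No other one-to-one assignment exceeds $691.

Max total: $691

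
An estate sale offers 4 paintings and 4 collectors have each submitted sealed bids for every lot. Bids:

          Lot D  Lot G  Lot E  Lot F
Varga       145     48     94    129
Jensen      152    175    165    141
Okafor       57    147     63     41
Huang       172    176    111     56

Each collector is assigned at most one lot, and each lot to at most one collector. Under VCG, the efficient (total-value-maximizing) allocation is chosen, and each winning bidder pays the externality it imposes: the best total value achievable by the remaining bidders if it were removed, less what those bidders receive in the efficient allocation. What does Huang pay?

Huang pays $16.

Efficient allocation: Varga→Lot F ($129), Jensen→Lot E ($165), Okafor→Lot G ($147), Huang→Lot D ($172); total welfare W = $613.
Huang receives Lot D at value $172, so the others get W − 172 = $441.
Without Huang: best allocation of the remaining 3 bidders over all 4 lots is Varga→Lot D ($145), Jensen→Lot E ($165), Okafor→Lot G ($147), total $457.
VCG payment = (others' best without Huang) − (others' welfare with Huang) = 457 − 441 = $16.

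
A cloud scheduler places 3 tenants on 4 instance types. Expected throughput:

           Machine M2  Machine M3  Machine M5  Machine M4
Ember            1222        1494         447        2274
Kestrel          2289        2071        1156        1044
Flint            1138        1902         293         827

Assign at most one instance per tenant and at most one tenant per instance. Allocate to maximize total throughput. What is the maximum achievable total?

Optimal: Ember→Machine M4 (2274 ops/s), Kestrel→Machine M2 (2289 ops/s), Flint→Machine M3 (1902 ops/s) — total 2274+2289+1902 = 6465 ops/s.
Column-greedy (each instance in turn goes to its best remaining tenant) gives 4638 ops/s, worse by 1827.
Next-best assignment: Ember→Machine M4, Kestrel→Machine M3, Flint→Machine M2 = 5483 ops/s.

Maximum total: 6465 ops/s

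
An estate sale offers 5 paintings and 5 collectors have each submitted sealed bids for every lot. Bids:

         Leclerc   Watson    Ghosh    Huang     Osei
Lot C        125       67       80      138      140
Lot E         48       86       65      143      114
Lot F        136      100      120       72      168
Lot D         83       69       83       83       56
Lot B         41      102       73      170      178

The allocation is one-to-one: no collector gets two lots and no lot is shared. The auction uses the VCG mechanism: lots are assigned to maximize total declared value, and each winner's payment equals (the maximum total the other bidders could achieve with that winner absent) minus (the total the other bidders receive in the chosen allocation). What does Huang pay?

Huang pays $17.

Efficient allocation: Leclerc→Lot C ($125), Watson→Lot D ($69), Ghosh→Lot F ($120), Huang→Lot E ($143), Osei→Lot B ($178); total welfare W = $635.
Huang receives Lot E at value $143, so the others get W − 143 = $492.
Without Huang: best allocation of the remaining 4 bidders over all 5 lots is Leclerc→Lot C ($125), Watson→Lot E ($86), Ghosh→Lot F ($120), Osei→Lot B ($178), total $509.
VCG payment = (others' best without Huang) − (others' welfare with Huang) = 509 − 492 = $17.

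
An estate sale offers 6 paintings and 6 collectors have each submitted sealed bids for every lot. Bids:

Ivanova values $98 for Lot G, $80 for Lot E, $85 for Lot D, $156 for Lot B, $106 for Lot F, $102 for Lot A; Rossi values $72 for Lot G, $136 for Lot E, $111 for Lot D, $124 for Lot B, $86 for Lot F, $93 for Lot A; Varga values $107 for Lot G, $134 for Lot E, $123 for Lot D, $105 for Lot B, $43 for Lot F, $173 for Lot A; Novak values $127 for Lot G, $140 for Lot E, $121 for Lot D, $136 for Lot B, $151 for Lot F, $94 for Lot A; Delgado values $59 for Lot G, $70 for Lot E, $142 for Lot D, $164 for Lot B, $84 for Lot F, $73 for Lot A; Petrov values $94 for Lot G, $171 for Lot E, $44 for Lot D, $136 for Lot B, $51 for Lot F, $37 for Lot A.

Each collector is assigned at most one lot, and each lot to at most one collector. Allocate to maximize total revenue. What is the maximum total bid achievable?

Optimal: Ivanova→Lot G ($98), Rossi→Lot D ($111), Varga→Lot A ($173), Novak→Lot F ($151), Delgado→Lot B ($164), Petrov→Lot E ($171) — total 98+111+173+151+164+171 = $868.
Column-greedy (each lot in turn goes to its best remaining collector) gives $855, worse by 13.

Maximum total: $868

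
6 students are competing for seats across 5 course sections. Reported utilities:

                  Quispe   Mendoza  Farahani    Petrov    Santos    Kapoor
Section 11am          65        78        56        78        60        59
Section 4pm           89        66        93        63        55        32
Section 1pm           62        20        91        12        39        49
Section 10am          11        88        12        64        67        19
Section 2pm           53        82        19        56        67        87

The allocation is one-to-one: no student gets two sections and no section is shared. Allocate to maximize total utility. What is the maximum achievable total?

Maximum total: 433 points

This is a one-to-one assignment (maximum-weight bipartite matching).
Optimal: Petrov→Section 11am (78 points), Quispe→Section 4pm (89 points), Farahani→Section 1pm (91 points), Mendoza→Section 10am (88 points), Kapoor→Section 2pm (87 points) — total 78+89+91+88+87 = 433 points.
Column-greedy (each section in turn goes to its best remaining student) gives 387 points, worse by 46.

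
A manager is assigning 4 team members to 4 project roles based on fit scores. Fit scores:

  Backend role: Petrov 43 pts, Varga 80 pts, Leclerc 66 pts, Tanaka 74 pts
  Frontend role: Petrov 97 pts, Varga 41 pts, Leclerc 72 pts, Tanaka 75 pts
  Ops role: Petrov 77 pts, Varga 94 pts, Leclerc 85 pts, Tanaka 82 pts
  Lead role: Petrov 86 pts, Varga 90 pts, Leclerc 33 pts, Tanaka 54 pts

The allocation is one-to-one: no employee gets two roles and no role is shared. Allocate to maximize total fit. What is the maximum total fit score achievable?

Maximum total: 346 pts

Optimal: Petrov→Frontend role (97 pts), Varga→Lead role (90 pts), Leclerc→Ops role (85 pts), Tanaka→Backend role (74 pts) — total 97+90+85+74 = 346 pts.
Row-greedy (each employee in turn takes its best remaining role) gives 311 pts, worse by 35.
Checked against all permutations: 346 pts is optimal.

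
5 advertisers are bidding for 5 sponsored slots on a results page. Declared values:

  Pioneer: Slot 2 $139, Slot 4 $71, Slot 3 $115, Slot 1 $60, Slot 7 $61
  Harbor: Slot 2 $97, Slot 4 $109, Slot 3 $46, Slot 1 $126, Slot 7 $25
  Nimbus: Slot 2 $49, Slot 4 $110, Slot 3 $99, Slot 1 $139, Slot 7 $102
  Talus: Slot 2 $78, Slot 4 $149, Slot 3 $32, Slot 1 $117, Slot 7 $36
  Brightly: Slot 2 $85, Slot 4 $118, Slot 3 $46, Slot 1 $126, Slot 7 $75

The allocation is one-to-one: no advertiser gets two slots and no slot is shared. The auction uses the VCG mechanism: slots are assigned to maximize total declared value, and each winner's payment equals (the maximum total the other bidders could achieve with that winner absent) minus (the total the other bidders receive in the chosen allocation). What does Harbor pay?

Efficient allocation: Pioneer→Slot 3 ($115), Harbor→Slot 2 ($97), Nimbus→Slot 7 ($102), Talus→Slot 4 ($149), Brightly→Slot 1 ($126); total welfare W = $589.
Harbor receives Slot 2 at value $97, so the others get W − 97 = $492.
Without Harbor: best allocation of the remaining 4 bidders over all 5 slots is Pioneer→Slot 2 ($139), Nimbus→Slot 7 ($102), Talus→Slot 4 ($149), Brightly→Slot 1 ($126), total $516.
VCG payment = (others' best without Harbor) − (others' welfare with Harbor) = 516 − 492 = $24.

Harbor pays $24.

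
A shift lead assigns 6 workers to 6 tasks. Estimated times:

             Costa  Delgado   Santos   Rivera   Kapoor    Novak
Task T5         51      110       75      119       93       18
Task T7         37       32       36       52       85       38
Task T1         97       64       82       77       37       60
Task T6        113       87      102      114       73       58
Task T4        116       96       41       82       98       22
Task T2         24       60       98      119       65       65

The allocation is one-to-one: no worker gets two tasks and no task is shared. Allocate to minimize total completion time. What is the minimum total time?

Minimum total: 259 min

Optimal: Costa→Task T2 (24 min), Delgado→Task T6 (87 min), Santos→Task T4 (41 min), Rivera→Task T7 (52 min), Kapoor→Task T1 (37 min), Novak→Task T5 (18 min) — total 24+87+41+52+37+18 = 259 min.
Min-entry greedy (repeatedly take the single cheapest remaining cell) gives 266 min, worse by 7.
Next-best assignment: Costa→Task T2, Delgado→Task T7, Santos→Task T4, Rivera→Task T1, Kapoor→Task T6, Novak→Task T5 = 265 min.
Checked against all permutations: 259 min is optimal.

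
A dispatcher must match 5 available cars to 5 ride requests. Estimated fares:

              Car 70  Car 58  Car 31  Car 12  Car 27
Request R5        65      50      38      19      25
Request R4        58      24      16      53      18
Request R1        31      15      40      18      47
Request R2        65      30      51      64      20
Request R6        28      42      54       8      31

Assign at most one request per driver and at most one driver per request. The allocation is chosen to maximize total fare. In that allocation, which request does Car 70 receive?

Optimal: Car 70→Request R4 ($58), Car 58→Request R5 ($50), Car 31→Request R6 ($54), Car 12→Request R2 ($64), Car 27→Request R1 ($47) — total 58+50+54+64+47 = $273.
Column-greedy (each request in turn goes to its best remaining driver) gives $258, worse by 15.
Swapping Car 31↔Car 70 (Car 31→Request R4 $16, Car 70→Request R6 $28) loses 68.
Car 70's own top request is Request R5 ($65), but forcing Car 70→Request R5 and reassigning the rest optimally gives only $258 — worse by 15.

Car 70 receives Request R4.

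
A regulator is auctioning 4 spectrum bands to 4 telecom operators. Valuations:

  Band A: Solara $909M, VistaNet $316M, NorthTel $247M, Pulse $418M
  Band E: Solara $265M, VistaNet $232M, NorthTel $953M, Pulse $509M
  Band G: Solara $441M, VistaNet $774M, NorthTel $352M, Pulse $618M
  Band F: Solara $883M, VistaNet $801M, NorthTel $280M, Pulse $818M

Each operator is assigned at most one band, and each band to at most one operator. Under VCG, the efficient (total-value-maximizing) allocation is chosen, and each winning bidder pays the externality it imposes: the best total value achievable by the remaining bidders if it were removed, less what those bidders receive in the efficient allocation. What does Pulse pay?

Efficient allocation: Solara→Band A ($909M), VistaNet→Band G ($774M), NorthTel→Band E ($953M), Pulse→Band F ($818M); total welfare W = $3454M.
Pulse receives Band F at value $818M, so the others get W − 818 = $2636M.
Without Pulse: best allocation of the remaining 3 bidders over all 4 bands is Solara→Band A ($909M), VistaNet→Band F ($801M), NorthTel→Band E ($953M), total $2663M.
VCG payment = (others' best without Pulse) − (others' welfare with Pulse) = 2663 − 2636 = $27M.

Pulse pays $27M.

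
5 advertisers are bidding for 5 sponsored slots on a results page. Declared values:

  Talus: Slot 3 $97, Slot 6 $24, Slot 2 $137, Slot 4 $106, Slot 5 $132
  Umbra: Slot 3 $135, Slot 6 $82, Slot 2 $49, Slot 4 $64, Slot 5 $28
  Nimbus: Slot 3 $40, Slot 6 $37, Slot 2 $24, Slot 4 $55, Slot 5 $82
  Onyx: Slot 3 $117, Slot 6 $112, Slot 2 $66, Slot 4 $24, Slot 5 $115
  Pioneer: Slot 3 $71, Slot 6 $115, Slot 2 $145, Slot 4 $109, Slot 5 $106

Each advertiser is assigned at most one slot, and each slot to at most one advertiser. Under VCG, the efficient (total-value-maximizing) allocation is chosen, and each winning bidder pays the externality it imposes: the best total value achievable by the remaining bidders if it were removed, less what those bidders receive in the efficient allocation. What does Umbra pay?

Efficient allocation: Talus→Slot 4 ($106), Umbra→Slot 3 ($135), Nimbus→Slot 5 ($82), Onyx→Slot 6 ($112), Pioneer→Slot 2 ($145); total welfare W = $580.
Umbra receives Slot 3 at value $135, so the others get W − 135 = $445.
Without Umbra: best allocation of the remaining 4 bidders over all 5 slots is Talus→Slot 2 ($137), Nimbus→Slot 5 ($82), Onyx→Slot 3 ($117), Pioneer→Slot 6 ($115), total $451.
VCG payment = (others' best without Umbra) − (others' welfare with Umbra) = 451 − 445 = $6.

Umbra pays $6.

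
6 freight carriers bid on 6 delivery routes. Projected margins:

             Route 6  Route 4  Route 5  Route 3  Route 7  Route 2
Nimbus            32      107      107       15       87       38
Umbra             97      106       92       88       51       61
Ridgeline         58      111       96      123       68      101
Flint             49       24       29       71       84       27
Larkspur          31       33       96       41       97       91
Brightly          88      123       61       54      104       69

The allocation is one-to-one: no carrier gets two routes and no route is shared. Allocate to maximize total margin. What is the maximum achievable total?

Maximum total: $625k

Optimal: Nimbus→Route 5 ($107k), Umbra→Route 6 ($97k), Ridgeline→Route 3 ($123k), Flint→Route 7 ($84k), Larkspur→Route 2 ($91k), Brightly→Route 4 ($123k) — total 107+97+123+84+91+123 = $625k.
Column-greedy (each route in turn goes to its best remaining carrier) gives $574k, worse by 51.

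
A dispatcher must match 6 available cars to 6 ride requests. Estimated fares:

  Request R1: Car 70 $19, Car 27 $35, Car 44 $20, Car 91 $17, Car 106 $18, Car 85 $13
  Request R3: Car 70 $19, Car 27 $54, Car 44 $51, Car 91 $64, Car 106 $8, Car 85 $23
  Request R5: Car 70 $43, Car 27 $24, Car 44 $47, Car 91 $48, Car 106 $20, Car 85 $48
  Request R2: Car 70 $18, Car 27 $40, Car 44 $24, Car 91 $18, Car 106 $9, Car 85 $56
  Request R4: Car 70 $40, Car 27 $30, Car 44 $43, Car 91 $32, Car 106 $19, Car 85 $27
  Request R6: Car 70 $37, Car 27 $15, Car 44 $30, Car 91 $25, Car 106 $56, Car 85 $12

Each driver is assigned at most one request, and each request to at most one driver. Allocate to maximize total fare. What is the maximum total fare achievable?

Maximum total: $298

Treat this as an assignment problem: match each driver to one request.
Optimal: Car 70→Request R4 ($40), Car 27→Request R1 ($35), Car 44→Request R5 ($47), Car 91→Request R3 ($64), Car 106→Request R6 ($56), Car 85→Request R2 ($56) — total 40+35+47+64+56+56 = $298.
Column-greedy (each request in turn goes to its best remaining driver) gives $267, worse by 31.
No other one-to-one assignment exceeds $298.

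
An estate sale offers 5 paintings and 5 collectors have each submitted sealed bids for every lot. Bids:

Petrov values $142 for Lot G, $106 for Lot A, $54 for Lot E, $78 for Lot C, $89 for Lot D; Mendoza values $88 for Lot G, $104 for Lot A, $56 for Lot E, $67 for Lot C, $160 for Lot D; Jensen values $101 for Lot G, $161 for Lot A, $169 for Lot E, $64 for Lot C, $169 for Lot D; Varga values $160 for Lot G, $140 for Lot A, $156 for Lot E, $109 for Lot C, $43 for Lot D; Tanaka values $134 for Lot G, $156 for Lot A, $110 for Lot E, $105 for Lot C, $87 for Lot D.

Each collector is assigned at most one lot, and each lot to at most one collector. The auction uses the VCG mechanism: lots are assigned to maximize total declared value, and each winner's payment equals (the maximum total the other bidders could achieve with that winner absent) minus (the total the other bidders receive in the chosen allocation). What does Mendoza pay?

Mendoza pays $47.

Efficient allocation: Petrov→Lot G ($142), Mendoza→Lot D ($160), Jensen→Lot E ($169), Varga→Lot C ($109), Tanaka→Lot A ($156); total welfare W = $736.
Mendoza receives Lot D at value $160, so the others get W − 160 = $576.
Without Mendoza: best allocation of the remaining 4 bidders over all 5 lots is Petrov→Lot G ($142), Jensen→Lot D ($169), Varga→Lot E ($156), Tanaka→Lot A ($156), total $623.
VCG payment = (others' best without Mendoza) − (others' welfare with Mendoza) = 623 − 576 = $47.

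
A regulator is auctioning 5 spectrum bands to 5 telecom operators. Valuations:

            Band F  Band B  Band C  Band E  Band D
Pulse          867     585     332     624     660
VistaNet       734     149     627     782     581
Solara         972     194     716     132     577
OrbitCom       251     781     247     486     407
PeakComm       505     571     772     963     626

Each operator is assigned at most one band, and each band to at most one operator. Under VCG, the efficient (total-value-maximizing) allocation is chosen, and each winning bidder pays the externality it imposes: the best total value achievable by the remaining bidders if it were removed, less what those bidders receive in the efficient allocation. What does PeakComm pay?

PeakComm pays $155M.

Efficient allocation: Pulse→Band D ($660M), VistaNet→Band C ($627M), Solara→Band F ($972M), OrbitCom→Band B ($781M), PeakComm→Band E ($963M); total welfare W = $4003M.
PeakComm receives Band E at value $963M, so the others get W − 963 = $3040M.
Without PeakComm: best allocation of the remaining 4 bidders over all 5 bands is Pulse→Band D ($660M), VistaNet→Band E ($782M), Solara→Band F ($972M), OrbitCom→Band B ($781M), total $3195M.
VCG payment = (others' best without PeakComm) − (others' welfare with PeakComm) = 3195 − 3040 = $155M.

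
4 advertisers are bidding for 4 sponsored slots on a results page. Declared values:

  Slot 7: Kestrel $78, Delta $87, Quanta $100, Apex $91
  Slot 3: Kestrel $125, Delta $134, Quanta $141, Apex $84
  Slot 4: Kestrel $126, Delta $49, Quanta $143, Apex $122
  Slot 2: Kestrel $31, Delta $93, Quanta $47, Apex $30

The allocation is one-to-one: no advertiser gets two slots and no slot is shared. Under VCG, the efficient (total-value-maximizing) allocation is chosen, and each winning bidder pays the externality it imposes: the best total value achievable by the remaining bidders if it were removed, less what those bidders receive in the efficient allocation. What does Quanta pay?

Efficient allocation: Kestrel→Slot 3 ($125), Delta→Slot 2 ($93), Quanta→Slot 4 ($143), Apex→Slot 7 ($91); total welfare W = $452.
Quanta receives Slot 4 at value $143, so the others get W − 143 = $309.
Without Quanta: best allocation of the remaining 3 bidders over all 4 slots is Kestrel→Slot 4 ($126), Delta→Slot 3 ($134), Apex→Slot 7 ($91), total $351.
VCG payment = (others' best without Quanta) − (others' welfare with Quanta) = 351 − 309 = $42.

Quanta pays $42.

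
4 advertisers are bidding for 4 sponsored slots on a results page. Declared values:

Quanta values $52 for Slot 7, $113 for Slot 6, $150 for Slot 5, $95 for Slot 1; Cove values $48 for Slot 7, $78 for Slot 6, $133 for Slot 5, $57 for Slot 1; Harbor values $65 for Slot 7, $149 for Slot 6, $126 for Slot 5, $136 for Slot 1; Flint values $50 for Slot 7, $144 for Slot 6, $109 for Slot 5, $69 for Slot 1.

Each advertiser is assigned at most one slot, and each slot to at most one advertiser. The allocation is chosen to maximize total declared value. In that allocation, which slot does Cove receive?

Cove receives Slot 7.

This is the linear assignment problem.
Optimal: Quanta→Slot 5 ($150), Cove→Slot 7 ($48), Harbor→Slot 1 ($136), Flint→Slot 6 ($144) — total 150+48+136+144 = $478.
Column-greedy (each slot in turn goes to its best remaining advertiser) gives $416, worse by 62.
Swapping Flint↔Cove (Flint→Slot 7 $50, Cove→Slot 6 $78) loses 64.
Cove's own top slot is Slot 5 ($133), but forcing Cove→Slot 5 and reassigning the rest optimally gives only $465 — worse by 13.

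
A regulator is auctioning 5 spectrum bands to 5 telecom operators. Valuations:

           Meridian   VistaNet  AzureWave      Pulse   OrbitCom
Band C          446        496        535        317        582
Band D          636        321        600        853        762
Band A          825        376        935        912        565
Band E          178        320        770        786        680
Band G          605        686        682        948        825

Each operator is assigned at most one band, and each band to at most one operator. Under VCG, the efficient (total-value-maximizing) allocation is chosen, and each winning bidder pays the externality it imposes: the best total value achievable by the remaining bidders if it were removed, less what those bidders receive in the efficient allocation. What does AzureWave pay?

AzureWave pays $28M.

Efficient allocation: Meridian→Band A ($825M), VistaNet→Band C ($496M), AzureWave→Band E ($770M), Pulse→Band G ($948M), OrbitCom→Band D ($762M); total welfare W = $3801M.
AzureWave receives Band E at value $770M, so the others get W − 770 = $3031M.
Without AzureWave: best allocation of the remaining 4 bidders over all 5 bands is Meridian→Band A ($825M), VistaNet→Band G ($686M), Pulse→Band E ($786M), OrbitCom→Band D ($762M), total $3059M.
VCG payment = (others' best without AzureWave) − (others' welfare with AzureWave) = 3059 − 3031 = $28M.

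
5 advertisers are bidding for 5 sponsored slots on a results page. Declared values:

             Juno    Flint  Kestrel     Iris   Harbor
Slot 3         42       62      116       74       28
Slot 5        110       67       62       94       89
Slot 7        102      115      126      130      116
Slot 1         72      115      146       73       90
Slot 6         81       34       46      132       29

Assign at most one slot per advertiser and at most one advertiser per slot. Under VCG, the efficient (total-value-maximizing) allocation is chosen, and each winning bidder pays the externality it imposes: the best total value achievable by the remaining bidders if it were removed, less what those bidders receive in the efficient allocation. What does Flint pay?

Flint pays $30.

Efficient allocation: Juno→Slot 5 ($110), Flint→Slot 1 ($115), Kestrel→Slot 3 ($116), Iris→Slot 6 ($132), Harbor→Slot 7 ($116); total welfare W = $589.
Flint receives Slot 1 at value $115, so the others get W − 115 = $474.
Without Flint: best allocation of the remaining 4 bidders over all 5 slots is Juno→Slot 5 ($110), Kestrel→Slot 1 ($146), Iris→Slot 6 ($132), Harbor→Slot 7 ($116), total $504.
VCG payment = (others' best without Flint) − (others' welfare with Flint) = 504 − 474 = $30.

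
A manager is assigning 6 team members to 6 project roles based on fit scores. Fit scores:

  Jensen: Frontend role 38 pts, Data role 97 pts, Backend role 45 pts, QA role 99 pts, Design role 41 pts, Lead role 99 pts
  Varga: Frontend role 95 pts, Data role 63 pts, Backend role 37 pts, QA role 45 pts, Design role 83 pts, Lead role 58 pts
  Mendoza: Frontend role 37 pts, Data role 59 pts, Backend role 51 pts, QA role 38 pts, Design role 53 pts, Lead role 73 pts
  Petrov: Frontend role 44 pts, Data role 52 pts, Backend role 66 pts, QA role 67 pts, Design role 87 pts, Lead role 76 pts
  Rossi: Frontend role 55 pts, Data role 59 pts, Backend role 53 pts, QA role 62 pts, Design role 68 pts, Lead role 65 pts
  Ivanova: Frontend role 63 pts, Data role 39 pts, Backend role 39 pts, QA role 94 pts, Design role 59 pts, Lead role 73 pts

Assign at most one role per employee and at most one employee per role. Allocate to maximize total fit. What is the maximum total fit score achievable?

Optimal: Jensen→Data role (97 pts), Varga→Frontend role (95 pts), Mendoza→Lead role (73 pts), Petrov→Design role (87 pts), Rossi→Backend role (53 pts), Ivanova→QA role (94 pts) — total 97+95+73+87+53+94 = 499 pts.
Row-greedy (each employee in turn takes its best remaining role) gives 452 pts, worse by 47.
Next-best assignment: Jensen→Data role, Varga→Frontend role, Mendoza→Lead role, Petrov→Backend role, Rossi→Design role, Ivanova→QA role = 493 pts.

Maximum total: 499 pts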